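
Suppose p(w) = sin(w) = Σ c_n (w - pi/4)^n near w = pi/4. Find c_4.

sqrt(2)/48

[(w - pi/4)^0] = sqrt(2)/2;  [(w - pi/4)^1] = sqrt(2)/2;  [(w - pi/4)^2] = -sqrt(2)/4;  [(w - pi/4)^3] = -sqrt(2)/12;  [(w - pi/4)^4] = sqrt(2)/48.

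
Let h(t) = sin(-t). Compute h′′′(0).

The coefficient of t^3 in the expansion is 1/6, so h′′′(0) = 3! * (1/6) = 1.

1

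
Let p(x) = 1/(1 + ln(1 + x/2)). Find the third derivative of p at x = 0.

-7/4

Compose series: expand the inner function first, then feed it into the outer expansion.
The coefficient of x^3 in the expansion is -7/24, so p′′′(0) = 3! * (-7/24) = -7/4.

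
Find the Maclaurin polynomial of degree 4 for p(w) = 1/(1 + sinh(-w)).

Substitute the inner expansion into the outer series and collect powers.
p(0) = 1
p′(0) = 1
p′′(0) = 2
p′′′(0) = 7
p^(4)(0) = 32
Then c_k = p^(k)(0)/k! gives each Taylor coefficient.

4*w^4/3 + 7*w^3/6 + w^2 + w + 1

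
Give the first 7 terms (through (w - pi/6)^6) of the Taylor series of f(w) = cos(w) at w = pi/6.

f(pi/6) = sqrt(3)/2
f′(pi/6) = -1/2
f′′(pi/6) = -sqrt(3)/2
f′′′(pi/6) = 1/2
f^(4)(pi/6) = sqrt(3)/2
f^(5)(pi/6) = -1/2
f^(6)(pi/6) = -sqrt(3)/2
The Taylor polynomial is Σ f^(k)(pi/6)/k! · (w - pi/6)^k.

-sqrt(3)*(w - pi/6)^6/1440 - (w - pi/6)^5/240 + sqrt(3)*(w - pi/6)^4/48 + (w - pi/6)^3/12 - sqrt(3)*(w - pi/6)^2/4 - (w - pi/6)/2 + sqrt(3)/2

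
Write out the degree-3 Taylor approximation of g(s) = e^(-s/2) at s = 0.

-s^3/48 + s^2/8 - s/2 + 1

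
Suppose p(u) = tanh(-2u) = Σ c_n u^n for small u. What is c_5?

Apply the Taylor formula c_k = f^(k)(a)/k!.
p(0) = 0
p′(0) = -2
p′′(0) = 0
p′′′(0) = 16
p^(4)(0) = 0
p^(5)(0) = -512
Then c_k = p^(k)(0)/k! gives each Taylor coefficient.

-64/15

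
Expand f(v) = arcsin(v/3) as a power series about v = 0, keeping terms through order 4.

Apply the Taylor formula c_k = f^(k)(a)/k!.

v^3/162 + v/3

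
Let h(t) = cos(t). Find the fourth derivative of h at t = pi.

From the series, [(t - pi)^4] h = -1/24; multiply by 4! = 24 to get -1.

-1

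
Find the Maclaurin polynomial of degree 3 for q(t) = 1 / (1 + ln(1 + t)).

Write 1/(1+u) = 1 - u + u^2 - u^3 + ... and substitute the series for u.
[t^0] = 1;  [t^1] = -1;  [t^2] = 3/2;  [t^3] = -7/3.

-7*t^3/3 + 3*t^2/2 - t + 1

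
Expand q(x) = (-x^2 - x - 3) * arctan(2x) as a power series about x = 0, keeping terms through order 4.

Shift and add copies of the series according to the polynomial's terms.

8*x^4/3 + 6*x^3 - 2*x^2 - 6*x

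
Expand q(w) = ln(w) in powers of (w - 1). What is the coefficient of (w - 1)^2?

-1/2

[(w - 1)^0] = 0;  [(w - 1)^1] = 1;  [(w - 1)^2] = -1/2.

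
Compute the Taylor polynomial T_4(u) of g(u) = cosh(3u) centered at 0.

27*u^4/8 + 9*u^2/2 + 1

[u^0] = 1;  [u^1] = 0;  [u^2] = 9/2;  [u^3] = 0;  [u^4] = 27/8.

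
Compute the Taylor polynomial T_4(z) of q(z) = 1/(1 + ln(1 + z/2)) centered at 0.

Plug the Maclaurin series of the inner function into that of the outer and collect terms.
q(0) = 1
q′(0) = -1/2
q′′(0) = 3/4
q′′′(0) = -7/4
q^(4)(0) = 11/2

11*z^4/48 - 7*z^3/24 + 3*z^2/8 - z/2 + 1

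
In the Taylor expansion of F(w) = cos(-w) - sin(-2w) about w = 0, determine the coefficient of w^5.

4/15

Add the two expansions coefficient-wise.
So c_5 = F^(5)(0)/5! = 4/15.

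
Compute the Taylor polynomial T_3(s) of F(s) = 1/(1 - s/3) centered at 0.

Differentiate repeatedly and evaluate at the center.
[s^0] = 1;  [s^1] = 1/3;  [s^2] = 1/9;  [s^3] = 1/27.

s^3/27 + s^2/9 + s/3 + 1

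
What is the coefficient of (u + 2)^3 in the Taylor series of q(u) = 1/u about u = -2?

-1/16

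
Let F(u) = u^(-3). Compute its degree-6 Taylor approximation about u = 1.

28*(u - 1)^6 - 21*(u - 1)^5 + 15*(u - 1)^4 - 10*(u - 1)^3 + 6*(u - 1)^2 - 3*(u - 1) + 1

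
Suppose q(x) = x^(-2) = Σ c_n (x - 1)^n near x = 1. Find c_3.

q(1) = 1
q′(1) = -2
q′′(1) = 6
q′′′(1) = -24

-4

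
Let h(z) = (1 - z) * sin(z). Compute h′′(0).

-2

Multiply each power in the prefactor through the base expansion.
From the series, [z^2] h = -1; multiply by 2! = 2 to get -2.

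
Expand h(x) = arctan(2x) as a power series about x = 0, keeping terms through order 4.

[x^0] = 0;  [x^1] = 2;  [x^2] = 0;  [x^3] = -8/3;  [x^4] = 0.

-8*x^3/3 + 2*x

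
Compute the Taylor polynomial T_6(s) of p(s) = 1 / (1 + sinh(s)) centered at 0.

77*s^6/45 - 181*s^5/120 + 4*s^4/3 - 7*s^3/6 + s^2 - s + 1

Expand as Σ (-1)^k u^k with u equal to the inner function's series.
p(0) = 1
p′(0) = -1
p′′(0) = 2
p′′′(0) = -7
p^(4)(0) = 32
p^(5)(0) = -181
p^(6)(0) = 1232
Dividing each by k! gives the coefficients c_0, ..., c_6.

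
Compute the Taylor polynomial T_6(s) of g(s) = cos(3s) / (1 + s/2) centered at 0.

Expand each factor separately, then convolve coefficients.
[s^0] = 1;  [s^1] = -1/2;  [s^2] = -17/4;  [s^3] = 17/8;  [s^4] = 37/16;  [s^5] = -37/32;  [s^6] = -139/320.

-139*s^6/320 - 37*s^5/32 + 37*s^4/16 + 17*s^3/8 - 17*s^2/4 - s/2 + 1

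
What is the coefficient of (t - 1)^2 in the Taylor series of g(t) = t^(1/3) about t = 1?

-1/9

Apply the Taylor formula c_k = f^(k)(a)/k!.
g(1) = 1
g′(1) = 1/3
g′′(1) = -2/9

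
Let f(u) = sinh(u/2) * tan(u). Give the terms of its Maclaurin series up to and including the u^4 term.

Write out both Maclaurin series and multiply, keeping only the needed powers.

3*u^4/16 + u^2/2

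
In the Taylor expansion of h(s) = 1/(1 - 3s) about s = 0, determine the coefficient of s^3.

Use the known series and substitute for the argument.

27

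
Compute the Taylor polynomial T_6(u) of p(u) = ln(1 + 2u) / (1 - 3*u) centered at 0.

5528*u^6/15 + 632*u^5/5 + 40*u^4 + 44*u^3/3 + 4*u^2 + 2*u

Use 1/(1 - r) = Σ r^k on the denominator, then take the Cauchy product.
p(0) = 0
p′(0) = 2
p′′(0) = 8
p′′′(0) = 88
p^(4)(0) = 960
p^(5)(0) = 15168
p^(6)(0) = 265344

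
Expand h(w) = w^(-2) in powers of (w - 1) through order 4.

5*(w - 1)^4 - 4*(w - 1)^3 + 3*(w - 1)^2 - 2*(w - 1) + 1

h(1) = 1
h′(1) = -2
h′′(1) = 6
h′′′(1) = -24
h^(4)(1) = 120
Then c_k = h^(k)(1)/k! gives each Taylor coefficient.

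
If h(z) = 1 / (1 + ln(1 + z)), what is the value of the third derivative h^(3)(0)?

-14

Write 1/(1+u) = 1 - u + u^2 - u^3 + ... and substitute the series for u.
The coefficient of z^3 in the expansion is -7/3, so h′′′(0) = 3! * (-7/3) = -14.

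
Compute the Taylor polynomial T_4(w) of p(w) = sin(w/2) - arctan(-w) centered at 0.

Add the two expansions coefficient-wise.

-17*w^3/48 + 3*w/2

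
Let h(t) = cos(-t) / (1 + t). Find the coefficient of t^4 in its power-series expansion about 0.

13/24

Take the Cauchy product of the two expansions.
[t^0] = 1;  [t^1] = -1;  [t^2] = 1/2;  [t^3] = -1/2;  [t^4] = 13/24.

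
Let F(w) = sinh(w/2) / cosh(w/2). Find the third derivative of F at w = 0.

Divide the numerator series by the denominator series (power-series long division).
The coefficient of w^3 in the expansion is -1/24, so F′′′(0) = 3! * (-1/24) = -1/4.

-1/4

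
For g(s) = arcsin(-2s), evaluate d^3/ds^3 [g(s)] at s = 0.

-8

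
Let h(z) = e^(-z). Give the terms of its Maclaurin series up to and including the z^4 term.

z^4/24 - z^3/6 + z^2/2 - z + 1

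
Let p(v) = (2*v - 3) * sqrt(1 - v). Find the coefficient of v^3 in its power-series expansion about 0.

Distribute the polynomial across the series and collect like powers.
p(0) = -3
p′(0) = 7/2
p′′(0) = -5/4
p′′′(0) = -3/8
Dividing each by k! gives the coefficients c_0, ..., c_3.

-1/16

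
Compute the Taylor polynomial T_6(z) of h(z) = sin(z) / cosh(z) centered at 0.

3*z^5/10 - 2*z^3/3 + z

Write the quotient as an unknown series and match coefficients against numerator = denominator · series.
h(0) = 0
h′(0) = 1
h′′(0) = 0
h′′′(0) = -4
h^(4)(0) = 0
h^(5)(0) = 36
h^(6)(0) = 0
Then c_k = h^(k)(0)/k! gives each Taylor coefficient.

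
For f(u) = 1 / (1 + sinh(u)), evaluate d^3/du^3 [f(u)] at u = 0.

Write 1/(1+u) = 1 - u + u^2 - u^3 + ... and substitute the series for u.
From the series, [u^3] f = -7/6; multiply by 3! = 6 to get -7.

-7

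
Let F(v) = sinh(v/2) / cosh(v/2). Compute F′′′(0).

-1/4

Write the quotient as an unknown series and match coefficients against numerator = denominator · series.
From the series, [v^3] F = -1/24; multiply by 3! = 6 to get -1/4.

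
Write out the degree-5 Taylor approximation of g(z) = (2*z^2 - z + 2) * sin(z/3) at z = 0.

-179*z^5/14580 + z^4/162 + 53*z^3/81 - z^2/3 + 2*z/3

Distribute the polynomial across the series and collect like powers.
g(0) = 0
g′(0) = 2/3
g′′(0) = -2/3
g′′′(0) = 106/27
g^(4)(0) = 4/27
g^(5)(0) = -358/243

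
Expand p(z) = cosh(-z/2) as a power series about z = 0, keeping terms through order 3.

p(0) = 1
p′(0) = 0
p′′(0) = 1/4
p′′′(0) = 0

z^2/8 + 1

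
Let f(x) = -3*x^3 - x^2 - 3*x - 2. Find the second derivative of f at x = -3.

52

The coefficient of (x + 3)^2 in the expansion is 26, so f′′(-3) = 2! * (26) = 52.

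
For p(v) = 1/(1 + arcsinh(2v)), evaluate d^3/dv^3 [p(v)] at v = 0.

Substitute the inner expansion into the outer series and collect powers.
The coefficient of v^3 in the expansion is -20/3, so p′′′(0) = 3! * (-20/3) = -40.

-40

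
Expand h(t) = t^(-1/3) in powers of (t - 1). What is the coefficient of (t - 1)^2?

h(1) = 1
h′(1) = -1/3
h′′(1) = 4/9

2/9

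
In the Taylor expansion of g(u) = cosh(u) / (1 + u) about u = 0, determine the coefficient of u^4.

Write out both Maclaurin series and multiply, keeping only the needed powers.
g(0) = 1
g′(0) = -1
g′′(0) = 3
g′′′(0) = -9
g^(4)(0) = 37
The Taylor polynomial is Σ g^(k)(0)/k! · u^k.

37/24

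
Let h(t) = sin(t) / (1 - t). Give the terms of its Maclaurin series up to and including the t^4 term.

Take the Cauchy product of the two expansions.
[t^0] = 0;  [t^1] = 1;  [t^2] = 1;  [t^3] = 5/6;  [t^4] = 5/6.

5*t^4/6 + 5*t^3/6 + t^2 + t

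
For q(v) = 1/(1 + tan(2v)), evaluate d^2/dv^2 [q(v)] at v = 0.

8

Let u equal the inner series; expand the outer function in u and truncate.
From the series, [v^2] q = 4; multiply by 2! = 2 to get 8.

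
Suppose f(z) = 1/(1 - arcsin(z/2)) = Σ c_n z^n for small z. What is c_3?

7/48

Let u equal the inner series; expand the outer function in u and truncate.
[z^0] = 1;  [z^1] = 1/2;  [z^2] = 1/4;  [z^3] = 7/48.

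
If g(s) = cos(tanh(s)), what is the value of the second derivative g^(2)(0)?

Compose series: expand the inner function first, then feed it into the outer expansion.
The coefficient of s^2 in the expansion is -1/2, so g′′(0) = 2! * (-1/2) = -1.

-1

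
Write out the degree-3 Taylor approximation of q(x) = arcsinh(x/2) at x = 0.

-x^3/48 + x/2

Differentiate repeatedly and evaluate at the center.
q(0) = 0
q′(0) = 1/2
q′′(0) = 0
q′′′(0) = -1/8
Then c_k = q^(k)(0)/k! gives each Taylor coefficient.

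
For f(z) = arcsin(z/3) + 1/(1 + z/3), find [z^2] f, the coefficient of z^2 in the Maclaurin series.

Add the two expansions coefficient-wise.
f(0) = 1
f′(0) = 0
f′′(0) = 2/9

1/9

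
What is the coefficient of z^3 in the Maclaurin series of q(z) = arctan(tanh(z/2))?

Let u equal the inner series; expand the outer function in u and truncate.
q(0) = 0
q′(0) = 1/2
q′′(0) = 0
q′′′(0) = -1/2
Then c_k = q^(k)(0)/k! gives each Taylor coefficient.

-1/12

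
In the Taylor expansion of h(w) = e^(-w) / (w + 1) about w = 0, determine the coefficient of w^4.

Multiply the numerator's expansion by the denominator's geometric series.
h(0) = 1
h′(0) = -2
h′′(0) = 5
h′′′(0) = -16
h^(4)(0) = 65
So c_4 = h^(4)(0)/4! = 65/24.

65/24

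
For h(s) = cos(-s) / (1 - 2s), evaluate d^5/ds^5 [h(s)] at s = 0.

Write out both Maclaurin series and multiply, keeping only the needed powers.
From the series, [s^5] h = 337/12; multiply by 5! = 120 to get 3370.

3370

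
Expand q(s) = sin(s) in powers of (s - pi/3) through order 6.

Compute the successive derivatives at the expansion point and divide by k!.
q(pi/3) = sqrt(3)/2
q′(pi/3) = 1/2
q′′(pi/3) = -sqrt(3)/2
q′′′(pi/3) = -1/2
q^(4)(pi/3) = sqrt(3)/2
q^(5)(pi/3) = 1/2
q^(6)(pi/3) = -sqrt(3)/2
The Taylor polynomial is Σ q^(k)(pi/3)/k! · (s - pi/3)^k.

-sqrt(3)*(s - pi/3)^6/1440 + (s - pi/3)^5/240 + sqrt(3)*(s - pi/3)^4/48 - (s - pi/3)^3/12 - sqrt(3)*(s - pi/3)^2/4 + (s - pi/3)/2 + sqrt(3)/2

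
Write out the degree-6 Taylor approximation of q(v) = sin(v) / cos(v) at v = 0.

2*v^5/15 + v^3/3 + v

Divide the numerator series by the denominator series (power-series long division).
[v^0] = 0;  [v^1] = 1;  [v^2] = 0;  [v^3] = 1/3;  [v^4] = 0;  [v^5] = 2/15;  [v^6] = 0.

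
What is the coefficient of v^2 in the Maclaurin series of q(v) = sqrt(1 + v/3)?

[v^0] = 1;  [v^1] = 1/6;  [v^2] = -1/72.

-1/72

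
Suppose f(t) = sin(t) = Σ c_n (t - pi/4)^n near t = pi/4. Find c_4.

Use the known series and substitute for the argument.

sqrt(2)/48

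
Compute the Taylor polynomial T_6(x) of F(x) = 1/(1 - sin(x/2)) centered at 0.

17*x^6/2880 + 61*x^5/3840 + x^4/24 + 5*x^3/48 + x^2/4 + x/2 + 1

Compose series: expand the inner function first, then feed it into the outer expansion.
[x^0] = 1;  [x^1] = 1/2;  [x^2] = 1/4;  [x^3] = 5/48;  [x^4] = 1/24;  [x^5] = 61/3840;  [x^6] = 17/2880.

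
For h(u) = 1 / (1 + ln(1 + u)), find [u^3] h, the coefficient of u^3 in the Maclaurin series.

-7/3

Use the geometric series for the reciprocal, then substitute.
h(0) = 1
h′(0) = -1
h′′(0) = 3
h′′′(0) = -14
The Taylor polynomial is Σ h^(k)(0)/k! · u^k.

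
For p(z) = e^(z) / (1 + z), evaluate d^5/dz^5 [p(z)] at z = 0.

Multiply the two series term by term and collect like powers.
From the series, [z^5] p = -11/30; multiply by 5! = 120 to get -44.

-44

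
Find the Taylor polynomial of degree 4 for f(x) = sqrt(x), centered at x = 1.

Apply the Taylor formula c_k = f^(k)(a)/k!.

-5*(x - 1)^4/128 + (x - 1)^3/16 - (x - 1)^2/8 + (x - 1)/2 + 1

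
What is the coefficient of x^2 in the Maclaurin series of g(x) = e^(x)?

1/2

Apply the Taylor formula c_k = f^(k)(a)/k!.
g(0) = 1
g′(0) = 1
g′′(0) = 1
So c_2 = g′′(0)/2! = 1/2.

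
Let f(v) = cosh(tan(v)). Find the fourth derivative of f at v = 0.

Substitute the inner expansion into the outer series and collect powers.
From the series, [v^4] f = 3/8; multiply by 4! = 24 to get 9.

9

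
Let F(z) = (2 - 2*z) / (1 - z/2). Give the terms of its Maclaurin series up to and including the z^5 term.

-z^5/16 - z^4/8 - z^3/4 - z^2/2 - z + 2

Multiply each power in the prefactor through the base expansion.
F(0) = 2
F′(0) = -1
F′′(0) = -1
F′′′(0) = -3/2
F^(4)(0) = -3
F^(5)(0) = -15/2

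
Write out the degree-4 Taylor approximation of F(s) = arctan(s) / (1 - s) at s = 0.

Expand each factor separately, then convolve coefficients.
F(0) = 0
F′(0) = 1
F′′(0) = 2
F′′′(0) = 4
F^(4)(0) = 16

2*s^4/3 + 2*s^3/3 + s^2 + s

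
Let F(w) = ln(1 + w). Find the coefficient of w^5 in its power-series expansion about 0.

F(0) = 0
F′(0) = 1
F′′(0) = -1
F′′′(0) = 2
F^(4)(0) = -6
F^(5)(0) = 24

1/5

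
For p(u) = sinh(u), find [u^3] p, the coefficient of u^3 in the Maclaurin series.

Compute the successive derivatives at the expansion point and divide by k!.
[u^0] = 0;  [u^1] = 1;  [u^2] = 0;  [u^3] = 1/6.

1/6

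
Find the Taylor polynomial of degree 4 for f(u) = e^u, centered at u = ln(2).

(u - ln(2))^4/12 + (u - ln(2))^3/3 + (u - ln(2))^2 + 2*(u - ln(2)) + 2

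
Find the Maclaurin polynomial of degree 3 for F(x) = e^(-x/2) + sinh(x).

Combine the two series term by term.
[x^0] = 1;  [x^1] = 1/2;  [x^2] = 1/8;  [x^3] = 7/48.

7*x^3/48 + x^2/8 + x/2 + 1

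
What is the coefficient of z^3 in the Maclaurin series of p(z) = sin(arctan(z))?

-1/2

Compose series: expand the inner function first, then feed it into the outer expansion.
p(0) = 0
p′(0) = 1
p′′(0) = 0
p′′′(0) = -3
So c_3 = p′′′(0)/3! = -1/2.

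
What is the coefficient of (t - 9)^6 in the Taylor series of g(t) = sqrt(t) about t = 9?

-7/60466176

g(9) = 3
g′(9) = 1/6
g′′(9) = -1/108
g′′′(9) = 1/648
g^(4)(9) = -5/11664
g^(5)(9) = 35/209952
g^(6)(9) = -35/419904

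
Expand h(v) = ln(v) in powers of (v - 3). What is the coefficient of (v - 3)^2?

h(3) = ln(3)
h′(3) = 1/3
h′′(3) = -1/9
The Taylor polynomial is Σ h^(k)(3)/k! · (v - 3)^k.

-1/18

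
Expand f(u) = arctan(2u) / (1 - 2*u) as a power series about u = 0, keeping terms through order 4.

32*u^4/3 + 16*u^3/3 + 4*u^2 + 2*u

Expand 1/(denominator) as a geometric series and multiply by the numerator's series.
[u^0] = 0;  [u^1] = 2;  [u^2] = 4;  [u^3] = 16/3;  [u^4] = 32/3.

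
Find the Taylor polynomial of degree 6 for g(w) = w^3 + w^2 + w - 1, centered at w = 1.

(w - 1)^3 + 4*(w - 1)^2 + 6*(w - 1) + 2

Compute the successive derivatives at the expansion point and divide by k!.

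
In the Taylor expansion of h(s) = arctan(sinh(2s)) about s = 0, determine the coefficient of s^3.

-4/3

Compose series: expand the inner function first, then feed it into the outer expansion.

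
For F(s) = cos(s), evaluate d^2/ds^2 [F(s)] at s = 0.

Apply the Taylor formula c_k = f^(k)(a)/k!.
From the series, [s^2] F = -1/2; multiply by 2! = 2 to get -1.

-1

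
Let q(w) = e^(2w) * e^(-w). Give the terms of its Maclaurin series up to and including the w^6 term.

w^6/720 + w^5/120 + w^4/24 + w^3/6 + w^2/2 + w + 1

Write out both Maclaurin series and multiply, keeping only the needed powers.
q(0) = 1
q′(0) = 1
q′′(0) = 1
q′′′(0) = 1
q^(4)(0) = 1
q^(5)(0) = 1
q^(6)(0) = 1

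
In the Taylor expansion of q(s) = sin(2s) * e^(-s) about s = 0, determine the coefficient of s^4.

1

Expand each factor separately, then convolve coefficients.
q(0) = 0
q′(0) = 2
q′′(0) = -4
q′′′(0) = -2
q^(4)(0) = 24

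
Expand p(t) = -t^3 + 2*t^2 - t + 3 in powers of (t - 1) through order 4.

-(t - 1)^3 - (t - 1)^2 + 3

Differentiate repeatedly and evaluate at the center.
p(1) = 3
p′(1) = 0
p′′(1) = -2
p′′′(1) = -6
p^(4)(1) = 0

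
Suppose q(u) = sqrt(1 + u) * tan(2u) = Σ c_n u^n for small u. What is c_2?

1

Write out both Maclaurin series and multiply, keeping only the needed powers.
[u^0] = 0;  [u^1] = 2;  [u^2] = 1.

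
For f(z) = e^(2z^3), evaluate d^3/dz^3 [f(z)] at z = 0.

12

The coefficient of z^3 in the expansion is 2, so f′′′(0) = 3! * (2) = 12.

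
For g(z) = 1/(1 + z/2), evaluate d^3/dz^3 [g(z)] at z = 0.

-3/4

From the series, [z^3] g = -1/8; multiply by 3! = 6 to get -3/4.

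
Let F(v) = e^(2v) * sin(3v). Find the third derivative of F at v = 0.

Take the Cauchy product of the two expansions.
The coefficient of v^3 in the expansion is 3/2, so F′′′(0) = 3! * (3/2) = 9.

9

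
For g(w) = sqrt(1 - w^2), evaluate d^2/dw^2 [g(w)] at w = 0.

From the series, [w^2] g = -1/2; multiply by 2! = 2 to get -1.

-1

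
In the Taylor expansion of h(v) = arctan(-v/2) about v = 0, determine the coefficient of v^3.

1/24

Compute the successive derivatives at the expansion point and divide by k!.
[v^0] = 0;  [v^1] = -1/2;  [v^2] = 0;  [v^3] = 1/24.
So c_3 = h′′′(0)/3! = 1/24.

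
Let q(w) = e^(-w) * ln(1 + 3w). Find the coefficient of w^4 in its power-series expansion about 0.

Write out both Maclaurin series and multiply, keeping only the needed powers.
q(0) = 0
q′(0) = 3
q′′(0) = -15
q′′′(0) = 90
q^(4)(0) = -768

-32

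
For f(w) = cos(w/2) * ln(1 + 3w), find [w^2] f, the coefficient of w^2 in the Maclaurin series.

Multiply the two series term by term and collect like powers.
f(0) = 0
f′(0) = 3
f′′(0) = -9
Dividing each by k! gives the coefficients c_0, ..., c_2.

-9/2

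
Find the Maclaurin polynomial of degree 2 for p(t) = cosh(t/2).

t^2/8 + 1

Differentiate repeatedly and evaluate at the center.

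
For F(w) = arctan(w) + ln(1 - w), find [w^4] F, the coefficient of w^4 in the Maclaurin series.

-1/4

Combine the two series term by term.
F(0) = 0
F′(0) = 0
F′′(0) = -1
F′′′(0) = -4
F^(4)(0) = -6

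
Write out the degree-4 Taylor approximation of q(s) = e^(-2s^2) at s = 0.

2*s^4 - 2*s^2 + 1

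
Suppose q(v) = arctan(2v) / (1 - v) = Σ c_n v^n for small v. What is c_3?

Use 1/(1 - r) = Σ r^k on the denominator, then take the Cauchy product.
So c_3 = q′′′(0)/3! = -2/3.

-2/3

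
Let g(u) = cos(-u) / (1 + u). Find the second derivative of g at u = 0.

1

Multiply the two series term by term and collect like powers.
From the series, [u^2] g = 1/2; multiply by 2! = 2 to get 1.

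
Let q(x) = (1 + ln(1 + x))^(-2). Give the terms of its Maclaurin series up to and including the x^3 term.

Let u equal the inner series; expand the outer function in u and truncate.
q(0) = 1
q′(0) = -2
q′′(0) = 8
q′′′(0) = -46
Dividing each by k! gives the coefficients c_0, ..., c_3.

-23*x^3/3 + 4*x^2 - 2*x + 1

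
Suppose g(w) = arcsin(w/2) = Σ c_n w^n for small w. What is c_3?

1/48

Use the known series and substitute for the argument.
g(0) = 0
g′(0) = 1/2
g′′(0) = 0
g′′′(0) = 1/8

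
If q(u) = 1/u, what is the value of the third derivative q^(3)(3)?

The coefficient of (u - 3)^3 in the expansion is -1/81, so q′′′(3) = 3! * (-1/81) = -2/27.

-2/27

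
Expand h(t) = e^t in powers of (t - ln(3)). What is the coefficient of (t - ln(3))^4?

1/8

Apply the Taylor formula c_k = f^(k)(a)/k!.
h(ln(3)) = 3
h′(ln(3)) = 3
h′′(ln(3)) = 3
h′′′(ln(3)) = 3
h^(4)(ln(3)) = 3
So c_4 = h^(4)(ln(3))/4! = 1/8.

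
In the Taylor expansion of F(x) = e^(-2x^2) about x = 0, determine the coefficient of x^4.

Differentiate repeatedly and evaluate at the center.
[x^0] = 1;  [x^1] = 0;  [x^2] = -2;  [x^3] = 0;  [x^4] = 2.
So c_4 = F^(4)(0)/4! = 2.

2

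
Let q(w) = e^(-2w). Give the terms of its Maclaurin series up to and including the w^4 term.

2*w^4/3 - 4*w^3/3 + 2*w^2 - 2*w + 1

q(0) = 1
q′(0) = -2
q′′(0) = 4
q′′′(0) = -8
q^(4)(0) = 16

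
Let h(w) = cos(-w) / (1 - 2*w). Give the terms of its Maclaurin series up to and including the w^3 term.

Use 1/(1 - r) = Σ r^k on the denominator, then take the Cauchy product.

7*w^3 + 7*w^2/2 + 2*w + 1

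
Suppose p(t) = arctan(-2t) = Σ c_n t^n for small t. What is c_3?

Apply the Taylor formula c_k = f^(k)(a)/k!.
p(0) = 0
p′(0) = -2
p′′(0) = 0
p′′′(0) = 16
So c_3 = p′′′(0)/3! = 8/3.

8/3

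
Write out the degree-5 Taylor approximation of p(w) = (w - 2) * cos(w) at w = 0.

w^5/24 - w^4/12 - w^3/2 + w^2 + w - 2

Shift and add copies of the series according to the polynomial's terms.
p(0) = -2
p′(0) = 1
p′′(0) = 2
p′′′(0) = -3
p^(4)(0) = -2
p^(5)(0) = 5
Dividing each by k! gives the coefficients c_0, ..., c_5.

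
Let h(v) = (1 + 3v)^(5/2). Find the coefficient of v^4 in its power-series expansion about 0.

c_4 = h^(4)(0)/4! = -405/128.

-405/128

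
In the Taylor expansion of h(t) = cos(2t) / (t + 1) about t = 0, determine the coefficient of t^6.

-19/45

Multiply the numerator's expansion by the denominator's geometric series.
h(0) = 1
h′(0) = -1
h′′(0) = -2
h′′′(0) = 6
h^(4)(0) = -8
h^(5)(0) = 40
h^(6)(0) = -304
So c_6 = h^(6)(0)/6! = -19/45.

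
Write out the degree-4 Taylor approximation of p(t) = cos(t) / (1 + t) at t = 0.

13*t^4/24 - t^3/2 + t^2/2 - t + 1

Write out both Maclaurin series and multiply, keeping only the needed powers.
p(0) = 1
p′(0) = -1
p′′(0) = 1
p′′′(0) = -3
p^(4)(0) = 13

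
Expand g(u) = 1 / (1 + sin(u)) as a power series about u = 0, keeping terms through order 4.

Use the geometric series for the reciprocal, then substitute.
g(0) = 1
g′(0) = -1
g′′(0) = 2
g′′′(0) = -5
g^(4)(0) = 16

2*u^4/3 - 5*u^3/6 + u^2 - u + 1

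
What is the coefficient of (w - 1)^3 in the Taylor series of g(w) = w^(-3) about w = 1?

-10

g(1) = 1
g′(1) = -3
g′′(1) = 12
g′′′(1) = -60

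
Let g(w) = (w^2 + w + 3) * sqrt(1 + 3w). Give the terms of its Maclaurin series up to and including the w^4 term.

Multiply each power in the prefactor through the base expansion.
[w^0] = 3;  [w^1] = 11/2;  [w^2] = -7/8;  [w^3] = 87/16;  [w^4] = -1143/128.

-1143*w^4/128 + 87*w^3/16 - 7*w^2/8 + 11*w/2 + 3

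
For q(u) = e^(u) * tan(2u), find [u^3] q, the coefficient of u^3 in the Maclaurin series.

11/3

Write out both Maclaurin series and multiply, keeping only the needed powers.
q(0) = 0
q′(0) = 2
q′′(0) = 4
q′′′(0) = 22
The Taylor polynomial is Σ q^(k)(0)/k! · u^k.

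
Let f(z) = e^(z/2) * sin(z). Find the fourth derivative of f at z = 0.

-3/2

Take the Cauchy product of the two expansions.
From the series, [z^4] f = -1/16; multiply by 4! = 24 to get -3/2.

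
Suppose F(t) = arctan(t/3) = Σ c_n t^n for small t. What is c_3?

-1/81

Use the known series and substitute for the argument.
F(0) = 0
F′(0) = 1/3
F′′(0) = 0
F′′′(0) = -2/27
So c_3 = F′′′(0)/3! = -1/81.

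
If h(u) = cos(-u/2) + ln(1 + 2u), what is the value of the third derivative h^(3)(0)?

16

Add the two expansions coefficient-wise.
The coefficient of u^3 in the expansion is 8/3, so h′′′(0) = 3! * (8/3) = 16.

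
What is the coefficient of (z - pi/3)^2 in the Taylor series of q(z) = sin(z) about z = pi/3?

Apply the Taylor formula c_k = f^(k)(a)/k!.
[(z - pi/3)^0] = sqrt(3)/2;  [(z - pi/3)^1] = 1/2;  [(z - pi/3)^2] = -sqrt(3)/4.
So c_2 = q′′(pi/3)/2! = -sqrt(3)/4.

-sqrt(3)/4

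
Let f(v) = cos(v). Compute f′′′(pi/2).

1

From the series, [(v - pi/2)^3] f = 1/6; multiply by 3! = 6 to get 1.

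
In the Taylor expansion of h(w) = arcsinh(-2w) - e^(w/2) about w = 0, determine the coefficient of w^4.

Combine the two series term by term.
h(0) = -1
h′(0) = -5/2
h′′(0) = -1/4
h′′′(0) = 63/8
h^(4)(0) = -1/16
Dividing each by k! gives the coefficients c_0, ..., c_4.

-1/384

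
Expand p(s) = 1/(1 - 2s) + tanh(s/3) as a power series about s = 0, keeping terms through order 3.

Combine the two series term by term.
p(0) = 1
p′(0) = 7/3
p′′(0) = 8
p′′′(0) = 1294/27

647*s^3/81 + 4*s^2 + 7*s/3 + 1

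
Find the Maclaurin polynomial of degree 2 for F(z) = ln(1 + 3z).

-9*z^2/2 + 3*z

[z^0] = 0;  [z^1] = 3;  [z^2] = -9/2.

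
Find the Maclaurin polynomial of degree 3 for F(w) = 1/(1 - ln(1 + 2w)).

Compose series: expand the inner function first, then feed it into the outer expansion.
F(0) = 1
F′(0) = 2
F′′(0) = 4
F′′′(0) = 16

8*w^3/3 + 2*w^2 + 2*w + 1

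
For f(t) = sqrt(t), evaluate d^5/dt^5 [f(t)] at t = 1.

Use the known series and substitute for the argument.
The coefficient of (t - 1)^5 in the expansion is 7/256, so f^(5)(1) = 5! * (7/256) = 105/32.

105/32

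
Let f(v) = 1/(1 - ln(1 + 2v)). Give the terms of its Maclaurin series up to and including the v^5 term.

56*v^5/15 + 8*v^4/3 + 8*v^3/3 + 2*v^2 + 2*v + 1

Let u equal the inner series; expand the outer function in u and truncate.
[v^0] = 1;  [v^1] = 2;  [v^2] = 2;  [v^3] = 8/3;  [v^4] = 8/3;  [v^5] = 56/15.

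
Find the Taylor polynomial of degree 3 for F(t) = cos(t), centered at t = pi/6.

(t - pi/6)^3/12 - sqrt(3)*(t - pi/6)^2/4 - (t - pi/6)/2 + sqrt(3)/2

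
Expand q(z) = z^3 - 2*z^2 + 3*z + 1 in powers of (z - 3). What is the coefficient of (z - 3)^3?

q(3) = 19
q′(3) = 18
q′′(3) = 14
q′′′(3) = 6
So c_3 = q′′′(3)/3! = 1.

1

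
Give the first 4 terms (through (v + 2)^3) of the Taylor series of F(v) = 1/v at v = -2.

-(v + 2)^3/16 - (v + 2)^2/8 - (v + 2)/4 - 1/2

F(-2) = -1/2
F′(-2) = -1/4
F′′(-2) = -1/4
F′′′(-2) = -3/8
Then c_k = F^(k)(-2)/k! gives each Taylor coefficient.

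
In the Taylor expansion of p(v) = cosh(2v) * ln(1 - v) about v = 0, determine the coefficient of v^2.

Expand each factor separately, then convolve coefficients.
[v^0] = 0;  [v^1] = -1;  [v^2] = -1/2.
So c_2 = p′′(0)/2! = -1/2.

-1/2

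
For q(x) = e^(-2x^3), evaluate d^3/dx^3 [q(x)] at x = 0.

-12

From the series, [x^3] q = -2; multiply by 3! = 6 to get -12.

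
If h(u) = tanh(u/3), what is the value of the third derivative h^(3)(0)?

-2/27

The coefficient of u^3 in the expansion is -1/81, so h′′′(0) = 3! * (-1/81) = -2/27.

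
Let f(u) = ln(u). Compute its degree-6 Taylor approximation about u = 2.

-(u - 2)^6/384 + (u - 2)^5/160 - (u - 2)^4/64 + (u - 2)^3/24 - (u - 2)^2/8 + (u - 2)/2 + ln(2)

[(u - 2)^0] = ln(2);  [(u - 2)^1] = 1/2;  [(u - 2)^2] = -1/8;  [(u - 2)^3] = 1/24;  [(u - 2)^4] = -1/64;  [(u - 2)^5] = 1/160;  [(u - 2)^6] = -1/384.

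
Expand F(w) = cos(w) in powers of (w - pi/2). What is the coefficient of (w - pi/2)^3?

Compute the successive derivatives at the expansion point and divide by k!.

1/6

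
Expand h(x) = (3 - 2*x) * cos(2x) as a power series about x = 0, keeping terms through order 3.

4*x^3 - 6*x^2 - 2*x + 3

Distribute the polynomial across the series and collect like powers.
h(0) = 3
h′(0) = -2
h′′(0) = -12
h′′′(0) = 24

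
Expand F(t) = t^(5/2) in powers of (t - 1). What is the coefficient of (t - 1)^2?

15/8

c_2 = F′′(1)/2! = 15/8.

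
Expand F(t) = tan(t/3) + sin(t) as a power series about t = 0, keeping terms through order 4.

-25*t^3/162 + 4*t/3

Add the two expansions coefficient-wise.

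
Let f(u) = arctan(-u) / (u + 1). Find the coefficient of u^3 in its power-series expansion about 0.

-2/3

Expand 1/(denominator) as a geometric series and multiply by the numerator's series.
[u^0] = 0;  [u^1] = -1;  [u^2] = 1;  [u^3] = -2/3.
So c_3 = f′′′(0)/3! = -2/3.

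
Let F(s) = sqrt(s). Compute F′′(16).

From the series, [(s - 16)^2] F = -1/512; multiply by 2! = 2 to get -1/256.

-1/256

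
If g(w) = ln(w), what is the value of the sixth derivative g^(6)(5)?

-24/3125

The coefficient of (w - 5)^6 in the expansion is -1/93750, so g^(6)(5) = 6! * (-1/93750) = -24/3125.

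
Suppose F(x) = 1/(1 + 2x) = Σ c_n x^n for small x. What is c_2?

[x^0] = 1;  [x^1] = -2;  [x^2] = 4.

4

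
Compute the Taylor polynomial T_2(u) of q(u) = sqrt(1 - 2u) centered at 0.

-u^2/2 - u + 1

Use the known series and substitute for the argument.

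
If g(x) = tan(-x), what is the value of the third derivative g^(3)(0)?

From the series, [x^3] g = -1/3; multiply by 3! = 6 to get -2.

-2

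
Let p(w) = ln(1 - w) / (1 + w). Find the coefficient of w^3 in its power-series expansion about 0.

Multiply the two series term by term and collect like powers.
[w^0] = 0;  [w^1] = -1;  [w^2] = 1/2;  [w^3] = -5/6.
So c_3 = p′′′(0)/3! = -5/6.

-5/6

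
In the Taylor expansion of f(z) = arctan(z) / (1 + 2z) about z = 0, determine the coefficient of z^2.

Write out both Maclaurin series and multiply, keeping only the needed powers.

-2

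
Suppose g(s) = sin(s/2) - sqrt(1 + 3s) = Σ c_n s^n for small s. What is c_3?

-41/24

Combine the two series term by term.
g(0) = -1
g′(0) = -1
g′′(0) = 9/4
g′′′(0) = -41/4
Dividing each by k! gives the coefficients c_0, ..., c_3.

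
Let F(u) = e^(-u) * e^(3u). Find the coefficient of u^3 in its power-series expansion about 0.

4/3

Expand each factor separately, then convolve coefficients.
F(0) = 1
F′(0) = 2
F′′(0) = 4
F′′′(0) = 8
Then c_k = F^(k)(0)/k! gives each Taylor coefficient.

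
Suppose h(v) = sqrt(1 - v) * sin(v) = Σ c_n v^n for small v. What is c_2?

-1/2

Expand each factor separately, then convolve coefficients.
[v^0] = 0;  [v^1] = 1;  [v^2] = -1/2.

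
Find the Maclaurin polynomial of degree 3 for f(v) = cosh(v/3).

v^2/18 + 1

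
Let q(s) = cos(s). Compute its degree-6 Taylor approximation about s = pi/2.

-(s - pi/2)^5/120 + (s - pi/2)^3/6 - (s - pi/2)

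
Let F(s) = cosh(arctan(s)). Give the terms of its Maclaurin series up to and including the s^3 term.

s^2/2 + 1

Plug the Maclaurin series of the inner function into that of the outer and collect terms.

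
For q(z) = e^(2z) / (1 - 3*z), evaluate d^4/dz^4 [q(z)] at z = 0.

3784

Expand 1/(denominator) as a geometric series and multiply by the numerator's series.
The coefficient of z^4 in the expansion is 473/3, so q^(4)(0) = 4! * (473/3) = 3784.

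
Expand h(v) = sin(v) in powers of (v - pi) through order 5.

-(v - pi)^5/120 + (v - pi)^3/6 - (v - pi)

[(v - pi)^0] = 0;  [(v - pi)^1] = -1;  [(v - pi)^2] = 0;  [(v - pi)^3] = 1/6;  [(v - pi)^4] = 0;  [(v - pi)^5] = -1/120.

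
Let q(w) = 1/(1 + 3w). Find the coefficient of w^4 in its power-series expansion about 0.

Compute the successive derivatives at the expansion point and divide by k!.

81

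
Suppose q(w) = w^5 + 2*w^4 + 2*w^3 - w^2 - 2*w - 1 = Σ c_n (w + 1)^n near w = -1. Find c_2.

-5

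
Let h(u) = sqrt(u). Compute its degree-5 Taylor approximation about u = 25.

Apply the Taylor formula c_k = f^(k)(a)/k!.
h(25) = 5
h′(25) = 1/10
h′′(25) = -1/500
h′′′(25) = 3/25000
h^(4)(25) = -3/250000
h^(5)(25) = 21/12500000

7*(u - 25)^5/500000000 - (u - 25)^4/2000000 + (u - 25)^3/50000 - (u - 25)^2/1000 + (u - 25)/10 + 5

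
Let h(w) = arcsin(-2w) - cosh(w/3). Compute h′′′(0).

-8

Add the two expansions coefficient-wise.
From the series, [w^3] h = -4/3; multiply by 3! = 6 to get -8.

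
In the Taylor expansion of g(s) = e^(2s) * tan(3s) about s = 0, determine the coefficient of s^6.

388/5

Write out both Maclaurin series and multiply, keeping only the needed powers.
[s^0] = 0;  [s^1] = 3;  [s^2] = 6;  [s^3] = 15;  [s^4] = 22;  [s^5] = 262/5;  [s^6] = 388/5.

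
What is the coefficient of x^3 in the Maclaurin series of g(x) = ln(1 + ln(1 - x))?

Substitute the inner expansion into the outer series and collect powers.
g(0) = 0
g′(0) = -1
g′′(0) = -2
g′′′(0) = -7
So c_3 = g′′′(0)/3! = -7/6.

-7/6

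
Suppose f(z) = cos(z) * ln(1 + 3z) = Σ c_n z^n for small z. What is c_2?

Expand each factor separately, then convolve coefficients.
f(0) = 0
f′(0) = 3
f′′(0) = -9

-9/2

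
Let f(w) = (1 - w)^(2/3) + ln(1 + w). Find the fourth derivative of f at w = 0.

Expand each term separately and add.
From the series, [w^4] f = -271/972; multiply by 4! = 24 to get -542/81.

-542/81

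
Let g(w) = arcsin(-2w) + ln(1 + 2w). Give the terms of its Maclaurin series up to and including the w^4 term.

Combine the two series term by term.
g(0) = 0
g′(0) = 0
g′′(0) = -4
g′′′(0) = 8
g^(4)(0) = -96
Dividing each by k! gives the coefficients c_0, ..., c_4.

-4*w^4 + 4*w^3/3 - 2*w^2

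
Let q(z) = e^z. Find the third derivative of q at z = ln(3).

3

Apply the Taylor formula c_k = f^(k)(a)/k!.
The coefficient of (z - ln(3))^3 in the expansion is 1/2, so q′′′(ln(3)) = 3! * (1/2) = 3.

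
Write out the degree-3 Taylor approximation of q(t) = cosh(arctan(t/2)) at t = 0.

t^2/8 + 1

Compose series: expand the inner function first, then feed it into the outer expansion.
q(0) = 1
q′(0) = 0
q′′(0) = 1/4
q′′′(0) = 0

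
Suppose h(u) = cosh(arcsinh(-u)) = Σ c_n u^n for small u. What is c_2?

1/2

Substitute the inner expansion into the outer series and collect powers.
h(0) = 1
h′(0) = 0
h′′(0) = 1
So c_2 = h′′(0)/2! = 1/2.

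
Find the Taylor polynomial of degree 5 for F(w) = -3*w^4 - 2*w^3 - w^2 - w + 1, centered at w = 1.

-3*(w - 1)^4 - 14*(w - 1)^3 - 25*(w - 1)^2 - 21*(w - 1) - 6

F(1) = -6
F′(1) = -21
F′′(1) = -50
F′′′(1) = -84
F^(4)(1) = -72
F^(5)(1) = 0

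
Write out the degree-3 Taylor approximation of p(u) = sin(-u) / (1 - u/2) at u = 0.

Expand each factor separately, then convolve coefficients.
p(0) = 0
p′(0) = -1
p′′(0) = -1
p′′′(0) = -1/2
Dividing each by k! gives the coefficients c_0, ..., c_3.

-u^3/12 - u^2/2 - u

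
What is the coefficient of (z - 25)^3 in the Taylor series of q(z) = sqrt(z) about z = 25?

1/50000

Apply the Taylor formula c_k = f^(k)(a)/k!.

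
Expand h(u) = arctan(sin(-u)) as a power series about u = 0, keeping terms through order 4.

Let u equal the inner series; expand the outer function in u and truncate.
[u^0] = 0;  [u^1] = -1;  [u^2] = 0;  [u^3] = 1/2;  [u^4] = 0.

u^3/2 - u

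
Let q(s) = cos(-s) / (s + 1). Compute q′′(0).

Expand 1/(denominator) as a geometric series and multiply by the numerator's series.
The coefficient of s^2 in the expansion is 1/2, so q′′(0) = 2! * (1/2) = 1.

1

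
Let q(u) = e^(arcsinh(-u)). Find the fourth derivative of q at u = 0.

-3

Let u equal the inner series; expand the outer function in u and truncate.
From the series, [u^4] q = -1/8; multiply by 4! = 24 to get -3.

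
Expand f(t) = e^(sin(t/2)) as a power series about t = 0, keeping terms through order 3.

Compose series: expand the inner function first, then feed it into the outer expansion.
f(0) = 1
f′(0) = 1/2
f′′(0) = 1/4
f′′′(0) = 0

t^2/8 + t/2 + 1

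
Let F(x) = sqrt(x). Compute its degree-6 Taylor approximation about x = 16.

-21*(x - 16)^6/4294967296 + 7*(x - 16)^5/67108864 - 5*(x - 16)^4/2097152 + (x - 16)^3/16384 - (x - 16)^2/512 + (x - 16)/8 + 4

F(16) = 4
F′(16) = 1/8
F′′(16) = -1/256
F′′′(16) = 3/8192
F^(4)(16) = -15/262144
F^(5)(16) = 105/8388608
F^(6)(16) = -945/268435456
Dividing each by k! gives the coefficients c_0, ..., c_6.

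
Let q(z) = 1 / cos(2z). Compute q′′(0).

Write the quotient as an unknown series and match coefficients against numerator = denominator · series.
From the series, [z^2] q = 2; multiply by 2! = 2 to get 4.

4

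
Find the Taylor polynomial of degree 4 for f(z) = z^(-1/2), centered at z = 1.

Use the known series and substitute for the argument.
[(z - 1)^0] = 1;  [(z - 1)^1] = -1/2;  [(z - 1)^2] = 3/8;  [(z - 1)^3] = -5/16;  [(z - 1)^4] = 35/128.

35*(z - 1)^4/128 - 5*(z - 1)^3/16 + 3*(z - 1)^2/8 - (z - 1)/2 + 1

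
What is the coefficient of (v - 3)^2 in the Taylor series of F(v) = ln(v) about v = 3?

-1/18

[(v - 3)^0] = ln(3);  [(v - 3)^1] = 1/3;  [(v - 3)^2] = -1/18.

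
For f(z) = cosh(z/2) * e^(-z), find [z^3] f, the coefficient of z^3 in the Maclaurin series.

-7/24

Multiply the two series term by term and collect like powers.
f(0) = 1
f′(0) = -1
f′′(0) = 5/4
f′′′(0) = -7/4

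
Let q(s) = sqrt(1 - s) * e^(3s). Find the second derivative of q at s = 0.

23/4

Take the Cauchy product of the two expansions.
The coefficient of s^2 in the expansion is 23/8, so q′′(0) = 2! * (23/8) = 23/4.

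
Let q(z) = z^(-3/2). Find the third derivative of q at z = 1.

-105/8

From the series, [(z - 1)^3] q = -35/16; multiply by 3! = 6 to get -105/8.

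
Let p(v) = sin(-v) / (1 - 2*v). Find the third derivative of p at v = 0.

Multiply the numerator's expansion by the denominator's geometric series.
From the series, [v^3] p = -23/6; multiply by 3! = 6 to get -23.

-23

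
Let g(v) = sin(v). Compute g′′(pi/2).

The coefficient of (v - pi/2)^2 in the expansion is -1/2, so g′′(pi/2) = 2! * (-1/2) = -1.

-1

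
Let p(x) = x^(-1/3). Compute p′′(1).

Compute the successive derivatives at the expansion point and divide by k!.
The coefficient of (x - 1)^2 in the expansion is 2/9, so p′′(1) = 2! * (2/9) = 4/9.

4/9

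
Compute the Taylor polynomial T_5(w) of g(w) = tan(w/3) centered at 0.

Apply the Taylor formula c_k = f^(k)(a)/k!.

2*w^5/3645 + w^3/81 + w/3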